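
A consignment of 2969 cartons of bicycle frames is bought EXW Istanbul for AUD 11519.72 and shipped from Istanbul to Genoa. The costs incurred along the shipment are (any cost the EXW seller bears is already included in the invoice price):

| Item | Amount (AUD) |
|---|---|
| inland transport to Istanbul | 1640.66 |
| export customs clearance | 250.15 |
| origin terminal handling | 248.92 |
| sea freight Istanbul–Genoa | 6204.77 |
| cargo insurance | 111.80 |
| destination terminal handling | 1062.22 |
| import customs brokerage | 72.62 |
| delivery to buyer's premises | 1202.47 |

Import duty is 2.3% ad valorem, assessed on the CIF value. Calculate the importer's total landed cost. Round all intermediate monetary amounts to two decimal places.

EXW: the seller makes goods available at their premises; the buyer bears all onward costs.
CIF value = EXW price + inland to port + export clearance + origin terminal + freight + insurance = 11519.72 + 1640.66 + 250.15 + 248.92 + 6204.77 + 111.80 = 19976.02
Import duty = 19976.02 × 2.3% = 459.45
Buyer bears: inland to port 1640.66 + export clearance 250.15 + origin terminal 248.92 + freight 6204.77 + insurance 111.80 + destination terminal 1062.22 + brokerage 72.62 + delivery 1202.47 + duty 459.45 = 11253.06
Landed cost = invoice 11519.72 + 11253.06 = 22772.78

Total landed cost: AUD 22772.78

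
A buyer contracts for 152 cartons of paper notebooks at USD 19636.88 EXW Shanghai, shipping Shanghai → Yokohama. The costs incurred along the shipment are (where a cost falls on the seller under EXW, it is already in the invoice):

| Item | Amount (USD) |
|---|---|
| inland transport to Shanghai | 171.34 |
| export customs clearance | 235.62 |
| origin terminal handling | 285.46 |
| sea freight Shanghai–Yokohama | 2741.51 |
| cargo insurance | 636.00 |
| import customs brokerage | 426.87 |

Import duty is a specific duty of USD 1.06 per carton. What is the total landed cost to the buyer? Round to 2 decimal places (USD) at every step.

EXW: the seller makes goods available at their premises; the buyer bears all onward costs.
CIF value = EXW price + inland to port + export clearance + origin terminal + freight + insurance = 19636.88 + 171.34 + 235.62 + 285.46 + 2741.51 + 636.00 = 23706.81
Import duty = 152 × 1.06 = 161.12
Buyer bears: inland to port 171.34 + export clearance 235.62 + origin terminal 285.46 + freight 2741.51 + insurance 636.00 + brokerage 426.87 + duty 161.12 = 4657.92
Landed cost = invoice 19636.88 + 4657.92 = 24294.80

Total landed cost: USD 24294.80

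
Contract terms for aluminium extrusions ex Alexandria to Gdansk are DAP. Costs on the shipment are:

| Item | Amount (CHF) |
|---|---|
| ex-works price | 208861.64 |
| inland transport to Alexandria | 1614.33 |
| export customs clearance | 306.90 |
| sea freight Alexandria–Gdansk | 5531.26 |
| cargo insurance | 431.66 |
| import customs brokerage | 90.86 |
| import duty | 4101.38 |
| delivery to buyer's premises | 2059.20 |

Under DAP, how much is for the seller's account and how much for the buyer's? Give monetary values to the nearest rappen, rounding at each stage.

DAP: the seller bears all costs to the named destination except import duty and clearance.
Seller's account: goods 208861.64 + inland to port 1614.33 + export clearance 306.90 + freight 5531.26 + insurance 431.66 + delivery 2059.20 = 218804.99
Buyer's account: brokerage 90.86 + duty 4101.38 = 4192.24

Seller: CHF 218804.99; buyer: CHF 4192.24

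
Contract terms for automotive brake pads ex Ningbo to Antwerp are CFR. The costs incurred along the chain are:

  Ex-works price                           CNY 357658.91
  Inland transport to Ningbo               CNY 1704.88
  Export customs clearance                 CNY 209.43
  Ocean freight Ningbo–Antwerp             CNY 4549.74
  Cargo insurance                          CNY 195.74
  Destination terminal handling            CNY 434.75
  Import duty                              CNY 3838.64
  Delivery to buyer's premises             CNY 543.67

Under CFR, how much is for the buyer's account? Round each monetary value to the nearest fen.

Buyer's account: CNY 5012.80

CFR: the seller pays costs through ocean freight to the destination port, but not insurance.
Seller's account: goods 357658.91 + inland to port 1704.88 + export clearance 209.43 + freight 4549.74 = 364122.96
Buyer's account: insurance 195.74 + destination terminal 434.75 + duty 3838.64 + delivery 543.67 = 5012.80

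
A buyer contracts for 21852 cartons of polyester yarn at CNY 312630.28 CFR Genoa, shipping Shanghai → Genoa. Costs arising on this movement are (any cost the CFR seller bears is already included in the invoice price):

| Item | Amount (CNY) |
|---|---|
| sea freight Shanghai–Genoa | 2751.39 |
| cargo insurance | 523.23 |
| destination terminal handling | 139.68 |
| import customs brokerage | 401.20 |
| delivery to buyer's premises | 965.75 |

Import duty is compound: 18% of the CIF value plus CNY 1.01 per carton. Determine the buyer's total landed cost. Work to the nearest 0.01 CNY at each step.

CFR: the seller pays costs through ocean freight to the destination port, but not insurance.
Already in the invoice (seller's account under CFR): freight — exclude.
CIF value = CFR price + insurance = 312630.28 + 523.23 = 313153.51
Ad valorem component: 313153.51 × 18% = 56367.63
Specific component: 21852 × 1.01 = 22070.52
Import duty = 56367.63 + 22070.52 = 78438.15
Buyer bears: insurance 523.23 + destination terminal 139.68 + brokerage 401.20 + delivery 965.75 + duty 78438.15 = 80468.01
Landed cost = invoice 312630.28 + 80468.01 = 393098.29

Total landed cost: CNY 393098.29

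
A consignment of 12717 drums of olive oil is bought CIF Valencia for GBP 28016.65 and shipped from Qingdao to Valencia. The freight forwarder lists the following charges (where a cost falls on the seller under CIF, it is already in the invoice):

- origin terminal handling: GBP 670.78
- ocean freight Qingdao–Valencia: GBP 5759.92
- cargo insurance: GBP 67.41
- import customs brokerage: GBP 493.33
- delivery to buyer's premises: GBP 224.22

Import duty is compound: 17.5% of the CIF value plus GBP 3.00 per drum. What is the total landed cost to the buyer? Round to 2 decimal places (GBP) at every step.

Total landed cost: GBP 71788.11

CIF: the seller pays costs through ocean freight and marine insurance to the destination port.
Already in the invoice (seller's account under CIF): origin terminal, freight, insurance — exclude.
The CIF price already equals the CIF value: 28016.65
Ad valorem component: 28016.65 × 17.5% = 4902.91
Specific component: 12717 × 3.00 = 38151.00
Import duty = 4902.91 + 38151.00 = 43053.91
Buyer bears: brokerage 493.33 + delivery 224.22 + duty 43053.91 = 43771.46
Landed cost = invoice 28016.65 + 43771.46 = 71788.11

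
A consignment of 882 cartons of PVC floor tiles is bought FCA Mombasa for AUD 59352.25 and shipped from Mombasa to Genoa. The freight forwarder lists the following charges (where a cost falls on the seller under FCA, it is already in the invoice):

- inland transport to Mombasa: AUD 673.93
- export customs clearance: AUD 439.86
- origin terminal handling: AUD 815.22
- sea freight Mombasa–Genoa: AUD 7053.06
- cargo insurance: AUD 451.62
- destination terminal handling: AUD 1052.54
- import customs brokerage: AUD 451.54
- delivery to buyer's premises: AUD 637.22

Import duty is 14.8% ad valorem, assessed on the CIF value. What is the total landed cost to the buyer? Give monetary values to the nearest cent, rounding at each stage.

Total landed cost: AUD 79828.93

FCA: the seller delivers export-cleared goods to the carrier; the buyer bears costs from that point.
Already in the invoice (seller's account under FCA): inland to port, export clearance — exclude.
CIF value = FCA price + origin terminal + freight + insurance = 59352.25 + 815.22 + 7053.06 + 451.62 = 67672.15
Import duty = 67672.15 × 14.8% = 10015.48
Buyer bears: origin terminal 815.22 + freight 7053.06 + insurance 451.62 + destination terminal 1052.54 + brokerage 451.54 + delivery 637.22 + duty 10015.48 = 20476.68
Landed cost = invoice 59352.25 + 20476.68 = 79828.93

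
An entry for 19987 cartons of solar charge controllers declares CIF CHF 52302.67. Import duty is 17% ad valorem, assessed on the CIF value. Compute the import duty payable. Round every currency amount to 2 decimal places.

Import duty = 52302.67 × 17% = 8891.45

Import duty: CHF 8891.45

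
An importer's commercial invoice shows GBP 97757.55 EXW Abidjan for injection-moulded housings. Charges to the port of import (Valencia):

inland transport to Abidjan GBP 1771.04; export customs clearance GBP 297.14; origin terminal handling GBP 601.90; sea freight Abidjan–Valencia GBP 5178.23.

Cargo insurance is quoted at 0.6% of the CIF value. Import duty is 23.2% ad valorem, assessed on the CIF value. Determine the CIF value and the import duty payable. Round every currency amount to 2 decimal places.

Let C be the CIF value. C = EXW price + pre-shipment costs + freight + 0.6% × C
C − 0.6% × C = 97757.55 + 1771.04 + 297.14 + 601.90 + 5178.23
0.994 × C = 105605.86
C = 105605.86 / 0.994 = 106243.32
Insurance premium = 0.6% × 106243.32 = 637.46
Import duty = 106243.32 × 23.2% = 24648.45

CIF value: GBP 106243.32; import duty: GBP 24648.45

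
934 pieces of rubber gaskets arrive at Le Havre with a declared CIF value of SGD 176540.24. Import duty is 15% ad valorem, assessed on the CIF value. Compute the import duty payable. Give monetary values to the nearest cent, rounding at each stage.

Import duty = 176540.24 × 15% = 26481.04

Import duty: SGD 26481.04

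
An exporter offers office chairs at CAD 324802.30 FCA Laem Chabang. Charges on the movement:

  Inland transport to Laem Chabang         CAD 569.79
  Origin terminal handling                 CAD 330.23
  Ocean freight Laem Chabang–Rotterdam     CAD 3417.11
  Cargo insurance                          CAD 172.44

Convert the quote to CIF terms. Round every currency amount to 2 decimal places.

CIF price: CAD 328722.08

Not relevant to the conversion: inland to port — on the seller under both FCA and CIF; already in the FCA price and stays in the CIF price.
From FCA to CIF, the seller additionally bears: origin terminal, freight, insurance.
CIF price = 324802.30 + 330.23 + 3417.11 + 172.44 = 328722.08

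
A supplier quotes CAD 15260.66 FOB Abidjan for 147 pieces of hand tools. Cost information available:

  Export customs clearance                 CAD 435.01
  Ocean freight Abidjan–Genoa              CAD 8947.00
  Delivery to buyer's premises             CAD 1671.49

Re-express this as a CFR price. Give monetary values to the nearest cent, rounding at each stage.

Not relevant to the conversion: export clearance — on the seller under both FOB and CFR; already in the FOB price and stays in the CFR price. delivery — on the buyer under both terms; not part of either seller's price.
From FOB to CFR, the seller additionally bears: freight.
CFR price = 15260.66 + 8947.00 = 24207.66

CFR price: CAD 24207.66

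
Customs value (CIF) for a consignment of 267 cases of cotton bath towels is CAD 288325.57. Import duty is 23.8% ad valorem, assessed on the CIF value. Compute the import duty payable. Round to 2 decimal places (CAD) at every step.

Import duty = 288325.57 × 23.8% = 68621.49

Import duty: CAD 68621.49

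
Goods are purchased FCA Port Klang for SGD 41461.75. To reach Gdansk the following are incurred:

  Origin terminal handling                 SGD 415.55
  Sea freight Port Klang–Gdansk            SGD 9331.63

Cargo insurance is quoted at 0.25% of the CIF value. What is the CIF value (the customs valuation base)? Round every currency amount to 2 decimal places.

CIF value: SGD 51337.27

Let C be the CIF value. C = FCA price + pre-shipment costs + freight + 0.25% × C
C − 0.25% × C = 41461.75 + 415.55 + 9331.63
0.9975 × C = 51208.93
C = 51208.93 / 0.9975 = 51337.27
Insurance premium = 0.25% × 51337.27 = 128.34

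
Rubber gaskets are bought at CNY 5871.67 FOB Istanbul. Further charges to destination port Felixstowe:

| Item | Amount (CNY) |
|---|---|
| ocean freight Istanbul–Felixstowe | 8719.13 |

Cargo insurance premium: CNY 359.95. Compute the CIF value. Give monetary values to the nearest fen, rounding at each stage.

CIF value: CNY 14950.75

CIF = FOB price + freight + insurance
CIF = 5871.67 + 8719.13 + 359.95 = 14950.75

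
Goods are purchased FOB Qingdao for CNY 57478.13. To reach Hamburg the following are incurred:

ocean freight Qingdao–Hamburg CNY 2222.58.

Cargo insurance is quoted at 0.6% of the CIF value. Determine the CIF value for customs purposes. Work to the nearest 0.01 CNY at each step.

Let C be the CIF value. C = FOB price + freight + 0.6% × C
C − 0.6% × C = 57478.13 + 2222.58
0.994 × C = 59700.71
C = 59700.71 / 0.994 = 60061.08
Insurance premium = 0.6% × 60061.08 = 360.37

CIF value: CNY 60061.08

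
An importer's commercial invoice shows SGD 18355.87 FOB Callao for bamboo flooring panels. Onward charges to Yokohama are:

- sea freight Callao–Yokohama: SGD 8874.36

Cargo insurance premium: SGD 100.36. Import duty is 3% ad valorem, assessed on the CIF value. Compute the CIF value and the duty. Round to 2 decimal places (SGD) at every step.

CIF value: SGD 27330.59; import duty: SGD 819.92

CIF = FOB price + freight + insurance
CIF = 18355.87 + 8874.36 + 100.36 = 27330.59
Import duty = 27330.59 × 3% = 819.92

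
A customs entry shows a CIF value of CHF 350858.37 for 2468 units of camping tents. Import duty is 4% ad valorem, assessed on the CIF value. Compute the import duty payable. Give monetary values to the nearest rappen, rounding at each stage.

Import duty = 350858.37 × 4% = 14034.33

Import duty: CHF 14034.33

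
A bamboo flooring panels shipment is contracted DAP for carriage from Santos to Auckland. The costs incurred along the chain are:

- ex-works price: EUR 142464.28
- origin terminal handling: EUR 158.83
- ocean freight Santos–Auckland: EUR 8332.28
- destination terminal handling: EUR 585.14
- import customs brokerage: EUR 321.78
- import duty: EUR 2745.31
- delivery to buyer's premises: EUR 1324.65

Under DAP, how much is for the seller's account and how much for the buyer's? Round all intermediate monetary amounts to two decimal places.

Seller: EUR 152865.18; buyer: EUR 3067.09

DAP: the seller bears all costs to the named destination except import duty and clearance.
Seller's account: goods 142464.28 + origin terminal 158.83 + freight 8332.28 + destination terminal 585.14 + delivery 1324.65 = 152865.18
Buyer's account: brokerage 321.78 + duty 2745.31 = 3067.09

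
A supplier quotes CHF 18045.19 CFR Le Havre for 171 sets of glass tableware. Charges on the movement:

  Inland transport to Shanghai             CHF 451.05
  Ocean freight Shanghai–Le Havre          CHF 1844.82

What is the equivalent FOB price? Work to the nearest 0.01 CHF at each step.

FOB price: CHF 16200.37

Not relevant to the conversion: inland to port — on the seller under both CFR and FOB; already in the CFR price and stays in the FOB price.
From CFR to FOB, the seller no longer bears: freight.
FOB price = 18045.19 − 1844.82 = 16200.37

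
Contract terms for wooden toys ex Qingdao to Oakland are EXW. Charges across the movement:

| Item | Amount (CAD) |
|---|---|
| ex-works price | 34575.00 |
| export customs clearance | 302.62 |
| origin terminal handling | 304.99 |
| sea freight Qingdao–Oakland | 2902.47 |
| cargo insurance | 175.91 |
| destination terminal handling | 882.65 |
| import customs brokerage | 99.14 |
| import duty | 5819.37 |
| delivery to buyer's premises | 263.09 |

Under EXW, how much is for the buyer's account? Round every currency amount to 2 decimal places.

EXW: the seller makes goods available at their premises; the buyer bears all onward costs.
Seller's account: goods 34575.00 = 34575.00
Buyer's account: export clearance 302.62 + origin terminal 304.99 + freight 2902.47 + insurance 175.91 + destination terminal 882.65 + brokerage 99.14 + duty 5819.37 + delivery 263.09 = 10750.24

Buyer's account: CAD 10750.24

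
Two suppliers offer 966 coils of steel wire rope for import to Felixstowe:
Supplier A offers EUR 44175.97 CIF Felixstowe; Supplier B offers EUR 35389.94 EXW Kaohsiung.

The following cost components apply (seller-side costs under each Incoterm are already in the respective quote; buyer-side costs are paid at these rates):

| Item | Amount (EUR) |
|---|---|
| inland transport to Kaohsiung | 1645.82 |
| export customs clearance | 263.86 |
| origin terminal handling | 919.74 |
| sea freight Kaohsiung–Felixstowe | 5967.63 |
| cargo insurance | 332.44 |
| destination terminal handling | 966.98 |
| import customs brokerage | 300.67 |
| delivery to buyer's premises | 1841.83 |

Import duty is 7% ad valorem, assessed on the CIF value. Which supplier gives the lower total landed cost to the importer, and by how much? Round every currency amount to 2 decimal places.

Supplier A (CIF):
The CIF price already equals the CIF value: 44175.97
Import duty = 44175.97 × 7% = 3092.32
Buyer bears (A): 966.98 + 300.67 + 1841.83 = 3109.48
Landed cost (A) = invoice 44175.97 + 3109.48 + duty 3092.32 = 50377.77
Supplier B (EXW):
CIF value = EXW price + inland to port + export clearance + origin terminal + freight + insurance = 35389.94 + 1645.82 + 263.86 + 919.74 + 5967.63 + 332.44 = 44519.43
Import duty = 44519.43 × 7% = 3116.36
Buyer bears (B): 1645.82 + 263.86 + 919.74 + 5967.63 + 332.44 + 966.98 + 300.67 + 1841.83 = 12238.97
Landed cost (B) = invoice 35389.94 + 12238.97 + duty 3116.36 = 50745.27
Difference = |50377.77 − 50745.27| = 367.50

Supplier A is cheaper by EUR 367.50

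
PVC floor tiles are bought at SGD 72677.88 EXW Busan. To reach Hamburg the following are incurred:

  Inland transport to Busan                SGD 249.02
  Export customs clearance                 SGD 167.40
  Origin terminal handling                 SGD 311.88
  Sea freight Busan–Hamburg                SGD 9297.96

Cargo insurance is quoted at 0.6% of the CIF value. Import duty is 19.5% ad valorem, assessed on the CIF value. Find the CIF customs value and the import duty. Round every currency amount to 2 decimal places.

Let C be the CIF value. C = EXW price + pre-shipment costs + freight + 0.6% × C
C − 0.6% × C = 72677.88 + 249.02 + 167.40 + 311.88 + 9297.96
0.994 × C = 82704.14
C = 82704.14 / 0.994 = 83203.36
Insurance premium = 0.6% × 83203.36 = 499.22
Import duty = 83203.36 × 19.5% = 16224.66

CIF value: SGD 83203.36; import duty: SGD 16224.66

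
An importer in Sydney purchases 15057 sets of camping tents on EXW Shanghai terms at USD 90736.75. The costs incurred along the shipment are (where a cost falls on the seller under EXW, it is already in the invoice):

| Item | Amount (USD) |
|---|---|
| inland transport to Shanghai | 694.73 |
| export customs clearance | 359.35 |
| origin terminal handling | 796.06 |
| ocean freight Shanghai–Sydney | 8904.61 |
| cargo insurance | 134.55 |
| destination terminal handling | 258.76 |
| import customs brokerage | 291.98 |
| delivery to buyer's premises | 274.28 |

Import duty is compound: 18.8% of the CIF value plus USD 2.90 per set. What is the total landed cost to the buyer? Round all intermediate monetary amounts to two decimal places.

EXW: the seller makes goods available at their premises; the buyer bears all onward costs.
CIF value = EXW price + inland to port + export clearance + origin terminal + freight + insurance = 90736.75 + 694.73 + 359.35 + 796.06 + 8904.61 + 134.55 = 101626.05
Ad valorem component: 101626.05 × 18.8% = 19105.70
Specific component: 15057 × 2.90 = 43665.30
Import duty = 19105.70 + 43665.30 = 62771.00
Buyer bears: inland to port 694.73 + export clearance 359.35 + origin terminal 796.06 + freight 8904.61 + insurance 134.55 + destination terminal 258.76 + brokerage 291.98 + delivery 274.28 + duty 62771.00 = 74485.32
Landed cost = invoice 90736.75 + 74485.32 = 165222.07

Total landed cost: USD 165222.07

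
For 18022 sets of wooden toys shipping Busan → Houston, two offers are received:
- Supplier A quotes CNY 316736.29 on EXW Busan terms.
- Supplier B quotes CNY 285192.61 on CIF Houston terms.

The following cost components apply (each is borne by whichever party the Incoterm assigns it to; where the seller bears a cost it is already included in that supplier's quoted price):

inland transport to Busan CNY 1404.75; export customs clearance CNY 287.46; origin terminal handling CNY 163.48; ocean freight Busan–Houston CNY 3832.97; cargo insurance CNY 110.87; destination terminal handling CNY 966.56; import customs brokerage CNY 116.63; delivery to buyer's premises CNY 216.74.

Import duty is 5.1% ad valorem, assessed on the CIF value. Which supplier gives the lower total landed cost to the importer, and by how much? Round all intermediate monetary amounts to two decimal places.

Supplier B is cheaper by CNY 39247.72

Supplier A (EXW):
CIF value = EXW price + inland to port + export clearance + origin terminal + freight + insurance = 316736.29 + 1404.75 + 287.46 + 163.48 + 3832.97 + 110.87 = 322535.82
Import duty = 322535.82 × 5.1% = 16449.33
Buyer bears (A): 1404.75 + 287.46 + 163.48 + 3832.97 + 110.87 + 966.56 + 116.63 + 216.74 = 7099.46
Landed cost (A) = invoice 316736.29 + 7099.46 + duty 16449.33 = 340285.08
Supplier B (CIF):
The CIF price already equals the CIF value: 285192.61
Import duty = 285192.61 × 5.1% = 14544.82
Buyer bears (B): 966.56 + 116.63 + 216.74 = 1299.93
Landed cost (B) = invoice 285192.61 + 1299.93 + duty 14544.82 = 301037.36
Difference = |340285.08 − 301037.36| = 39247.72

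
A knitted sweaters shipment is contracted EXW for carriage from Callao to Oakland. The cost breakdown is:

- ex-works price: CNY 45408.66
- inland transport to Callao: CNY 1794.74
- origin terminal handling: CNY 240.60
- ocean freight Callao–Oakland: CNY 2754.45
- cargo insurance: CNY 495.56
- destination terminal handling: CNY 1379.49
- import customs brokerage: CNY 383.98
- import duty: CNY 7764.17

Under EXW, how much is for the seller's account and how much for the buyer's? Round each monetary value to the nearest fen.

EXW: the seller makes goods available at their premises; the buyer bears all onward costs.
Seller's account: goods 45408.66 = 45408.66
Buyer's account: inland to port 1794.74 + origin terminal 240.60 + freight 2754.45 + insurance 495.56 + destination terminal 1379.49 + brokerage 383.98 + duty 7764.17 = 14812.99

Seller: CNY 45408.66; buyer: CNY 14812.99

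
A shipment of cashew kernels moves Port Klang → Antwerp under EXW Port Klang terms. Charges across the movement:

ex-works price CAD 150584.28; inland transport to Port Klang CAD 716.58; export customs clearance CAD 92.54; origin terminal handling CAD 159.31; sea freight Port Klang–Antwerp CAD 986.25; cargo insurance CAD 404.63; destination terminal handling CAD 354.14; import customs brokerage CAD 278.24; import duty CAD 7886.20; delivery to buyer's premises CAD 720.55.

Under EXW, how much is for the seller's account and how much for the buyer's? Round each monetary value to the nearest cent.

EXW: the seller makes goods available at their premises; the buyer bears all onward costs.
Seller's account: goods 150584.28 = 150584.28
Buyer's account: inland to port 716.58 + export clearance 92.54 + origin terminal 159.31 + freight 986.25 + insurance 404.63 + destination terminal 354.14 + brokerage 278.24 + duty 7886.20 + delivery 720.55 = 11598.44

Seller: CAD 150584.28; buyer: CAD 11598.44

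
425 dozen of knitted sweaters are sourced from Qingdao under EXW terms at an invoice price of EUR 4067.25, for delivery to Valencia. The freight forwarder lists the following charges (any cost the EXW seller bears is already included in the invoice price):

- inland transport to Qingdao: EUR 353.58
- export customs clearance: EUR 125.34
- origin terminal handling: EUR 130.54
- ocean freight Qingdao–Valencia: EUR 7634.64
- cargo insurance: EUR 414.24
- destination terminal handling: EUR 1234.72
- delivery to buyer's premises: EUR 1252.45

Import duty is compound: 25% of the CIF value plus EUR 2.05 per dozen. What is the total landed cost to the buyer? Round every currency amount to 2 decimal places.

Total landed cost: EUR 19265.41

EXW: the seller makes goods available at their premises; the buyer bears all onward costs.
CIF value = EXW price + inland to port + export clearance + origin terminal + freight + insurance = 4067.25 + 353.58 + 125.34 + 130.54 + 7634.64 + 414.24 = 12725.59
Ad valorem component: 12725.59 × 25% = 3181.40
Specific component: 425 × 2.05 = 871.25
Import duty = 3181.40 + 871.25 = 4052.65
Buyer bears: inland to port 353.58 + export clearance 125.34 + origin terminal 130.54 + freight 7634.64 + insurance 414.24 + destination terminal 1234.72 + delivery 1252.45 + duty 4052.65 = 15198.16
Landed cost = invoice 4067.25 + 15198.16 = 19265.41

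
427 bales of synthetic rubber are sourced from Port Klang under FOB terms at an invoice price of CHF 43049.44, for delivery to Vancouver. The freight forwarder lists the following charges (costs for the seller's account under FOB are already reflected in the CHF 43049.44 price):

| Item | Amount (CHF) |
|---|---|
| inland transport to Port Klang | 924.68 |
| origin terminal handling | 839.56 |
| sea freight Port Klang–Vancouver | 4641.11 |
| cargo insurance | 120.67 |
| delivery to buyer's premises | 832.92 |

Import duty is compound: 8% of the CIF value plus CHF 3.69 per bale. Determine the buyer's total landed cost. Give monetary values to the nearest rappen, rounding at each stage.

Total landed cost: CHF 54044.67

FOB: the seller bears costs until goods are on board at the origin port; the buyer bears freight, insurance and all costs thereafter.
Already in the invoice (seller's account under FOB): inland to port, origin terminal — exclude.
CIF value = FOB price + freight + insurance = 43049.44 + 4641.11 + 120.67 = 47811.22
Ad valorem component: 47811.22 × 8% = 3824.90
Specific component: 427 × 3.69 = 1575.63
Import duty = 3824.90 + 1575.63 = 5400.53
Buyer bears: freight 4641.11 + insurance 120.67 + delivery 832.92 + duty 5400.53 = 10995.23
Landed cost = invoice 43049.44 + 10995.23 = 54044.67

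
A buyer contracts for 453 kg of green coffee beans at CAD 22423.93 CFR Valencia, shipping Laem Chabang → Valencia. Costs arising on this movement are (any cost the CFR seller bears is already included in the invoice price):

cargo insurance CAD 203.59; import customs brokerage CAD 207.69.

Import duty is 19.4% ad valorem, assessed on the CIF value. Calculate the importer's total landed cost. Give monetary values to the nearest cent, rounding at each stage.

CFR: the seller pays costs through ocean freight to the destination port, but not insurance.
CIF value = CFR price + insurance = 22423.93 + 203.59 = 22627.52
Import duty = 22627.52 × 19.4% = 4389.74
Buyer bears: insurance 203.59 + brokerage 207.69 + duty 4389.74 = 4801.02
Landed cost = invoice 22423.93 + 4801.02 = 27224.95

Total landed cost: CAD 27224.95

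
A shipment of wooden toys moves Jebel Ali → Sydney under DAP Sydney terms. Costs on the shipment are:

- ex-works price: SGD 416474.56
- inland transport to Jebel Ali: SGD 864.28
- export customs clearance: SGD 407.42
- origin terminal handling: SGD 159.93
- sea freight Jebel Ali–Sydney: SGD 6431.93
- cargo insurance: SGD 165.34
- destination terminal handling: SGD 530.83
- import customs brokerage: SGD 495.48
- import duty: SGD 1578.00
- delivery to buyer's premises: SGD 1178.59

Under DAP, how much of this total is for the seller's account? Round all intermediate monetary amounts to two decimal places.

DAP: the seller bears all costs to the named destination except import duty and clearance.
Seller's account: goods 416474.56 + inland to port 864.28 + export clearance 407.42 + origin terminal 159.93 + freight 6431.93 + insurance 165.34 + destination terminal 530.83 + delivery 1178.59 = 426212.88
Buyer's account: brokerage 495.48 + duty 1578.00 = 2073.48

Seller's account: SGD 426212.88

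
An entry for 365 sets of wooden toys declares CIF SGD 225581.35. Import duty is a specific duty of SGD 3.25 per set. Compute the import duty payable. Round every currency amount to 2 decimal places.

Import duty: SGD 1186.25

Import duty = 365 × 3.25 = 1186.25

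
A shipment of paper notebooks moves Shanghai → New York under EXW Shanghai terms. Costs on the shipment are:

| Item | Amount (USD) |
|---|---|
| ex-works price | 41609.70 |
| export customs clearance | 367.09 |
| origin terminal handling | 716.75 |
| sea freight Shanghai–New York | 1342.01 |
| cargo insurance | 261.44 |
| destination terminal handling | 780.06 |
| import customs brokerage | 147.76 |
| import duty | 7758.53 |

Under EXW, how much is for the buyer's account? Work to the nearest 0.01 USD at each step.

Buyer's account: USD 11373.64

EXW: the seller makes goods available at their premises; the buyer bears all onward costs.
Seller's account: goods 41609.70 = 41609.70
Buyer's account: export clearance 367.09 + origin terminal 716.75 + freight 1342.01 + insurance 261.44 + destination terminal 780.06 + brokerage 147.76 + duty 7758.53 = 11373.64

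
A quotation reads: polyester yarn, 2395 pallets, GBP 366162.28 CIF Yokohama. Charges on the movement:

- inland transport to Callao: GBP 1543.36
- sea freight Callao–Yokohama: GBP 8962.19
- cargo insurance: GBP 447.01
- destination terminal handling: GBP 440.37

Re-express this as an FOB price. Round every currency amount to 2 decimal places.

Not relevant to the conversion: inland to port — on the seller under both CIF and FOB; already in the CIF price and stays in the FOB price. destination terminal — on the buyer under both terms; not part of either seller's price.
From CIF to FOB, the seller no longer bears: freight, insurance.
FOB price = 366162.28 − 8962.19 − 447.01 = 356753.08

FOB price: GBP 356753.08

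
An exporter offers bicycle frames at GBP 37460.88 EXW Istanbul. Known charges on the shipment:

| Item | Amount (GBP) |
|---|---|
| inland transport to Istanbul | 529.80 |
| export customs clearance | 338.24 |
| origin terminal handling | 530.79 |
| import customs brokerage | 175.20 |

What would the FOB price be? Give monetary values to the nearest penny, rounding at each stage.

Not relevant to the conversion: brokerage — on the buyer under both terms; not part of either seller's price.
From EXW to FOB, the seller additionally bears: inland to port, export clearance, origin terminal.
FOB price = 37460.88 + 529.80 + 338.24 + 530.79 = 38859.71

FOB price: GBP 38859.71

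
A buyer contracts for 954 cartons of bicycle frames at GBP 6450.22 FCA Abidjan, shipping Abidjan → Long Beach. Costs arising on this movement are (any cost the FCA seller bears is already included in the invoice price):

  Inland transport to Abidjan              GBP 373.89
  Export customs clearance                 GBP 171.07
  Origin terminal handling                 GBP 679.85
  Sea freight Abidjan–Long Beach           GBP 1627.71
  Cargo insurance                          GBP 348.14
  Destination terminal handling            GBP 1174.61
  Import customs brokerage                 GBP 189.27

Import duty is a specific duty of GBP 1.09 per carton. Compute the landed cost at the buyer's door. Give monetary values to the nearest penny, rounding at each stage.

Total landed cost: GBP 11509.66

FCA: the seller delivers export-cleared goods to the carrier; the buyer bears costs from that point.
Already in the invoice (seller's account under FCA): inland to port, export clearance — exclude.
CIF value = FCA price + origin terminal + freight + insurance = 6450.22 + 679.85 + 1627.71 + 348.14 = 9105.92
Import duty = 954 × 1.09 = 1039.86
Buyer bears: origin terminal 679.85 + freight 1627.71 + insurance 348.14 + destination terminal 1174.61 + brokerage 189.27 + duty 1039.86 = 5059.44
Landed cost = invoice 6450.22 + 5059.44 = 11509.66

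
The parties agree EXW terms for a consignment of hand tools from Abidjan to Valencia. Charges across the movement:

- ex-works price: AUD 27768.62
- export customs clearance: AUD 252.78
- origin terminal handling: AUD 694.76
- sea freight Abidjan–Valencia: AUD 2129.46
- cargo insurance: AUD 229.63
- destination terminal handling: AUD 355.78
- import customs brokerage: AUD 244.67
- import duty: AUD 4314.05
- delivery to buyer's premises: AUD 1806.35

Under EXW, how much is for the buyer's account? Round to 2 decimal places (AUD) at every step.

EXW: the seller makes goods available at their premises; the buyer bears all onward costs.
Seller's account: goods 27768.62 = 27768.62
Buyer's account: export clearance 252.78 + origin terminal 694.76 + freight 2129.46 + insurance 229.63 + destination terminal 355.78 + brokerage 244.67 + duty 4314.05 + delivery 1806.35 = 10027.48

Buyer's account: AUD 10027.48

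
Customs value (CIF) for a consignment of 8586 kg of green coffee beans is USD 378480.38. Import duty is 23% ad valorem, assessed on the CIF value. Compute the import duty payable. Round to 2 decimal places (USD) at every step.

Import duty: USD 87050.49

Import duty = 378480.38 × 23% = 87050.49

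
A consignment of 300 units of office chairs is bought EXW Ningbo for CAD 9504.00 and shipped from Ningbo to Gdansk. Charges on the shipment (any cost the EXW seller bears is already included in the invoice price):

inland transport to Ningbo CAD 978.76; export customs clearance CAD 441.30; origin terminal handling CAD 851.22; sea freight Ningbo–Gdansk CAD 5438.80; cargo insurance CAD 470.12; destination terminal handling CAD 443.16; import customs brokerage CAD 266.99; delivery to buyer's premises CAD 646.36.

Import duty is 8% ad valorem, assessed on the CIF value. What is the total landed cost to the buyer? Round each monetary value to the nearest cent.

EXW: the seller makes goods available at their premises; the buyer bears all onward costs.
CIF value = EXW price + inland to port + export clearance + origin terminal + freight + insurance = 9504.00 + 978.76 + 441.30 + 851.22 + 5438.80 + 470.12 = 17684.20
Import duty = 17684.20 × 8% = 1414.74
Buyer bears: inland to port 978.76 + export clearance 441.30 + origin terminal 851.22 + freight 5438.80 + insurance 470.12 + destination terminal 443.16 + brokerage 266.99 + delivery 646.36 + duty 1414.74 = 10951.45
Landed cost = invoice 9504.00 + 10951.45 = 20455.45

Total landed cost: CAD 20455.45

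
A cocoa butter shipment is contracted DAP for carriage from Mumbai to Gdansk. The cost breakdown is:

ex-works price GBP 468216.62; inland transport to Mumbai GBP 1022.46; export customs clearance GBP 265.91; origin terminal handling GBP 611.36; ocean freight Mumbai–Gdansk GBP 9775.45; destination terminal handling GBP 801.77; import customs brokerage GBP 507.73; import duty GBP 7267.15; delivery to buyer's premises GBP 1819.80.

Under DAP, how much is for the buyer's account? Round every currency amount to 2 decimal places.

Buyer's account: GBP 7774.88

DAP: the seller bears all costs to the named destination except import duty and clearance.
Seller's account: goods 468216.62 + inland to port 1022.46 + export clearance 265.91 + origin terminal 611.36 + freight 9775.45 + destination terminal 801.77 + delivery 1819.80 = 482513.37
Buyer's account: brokerage 507.73 + duty 7267.15 = 7774.88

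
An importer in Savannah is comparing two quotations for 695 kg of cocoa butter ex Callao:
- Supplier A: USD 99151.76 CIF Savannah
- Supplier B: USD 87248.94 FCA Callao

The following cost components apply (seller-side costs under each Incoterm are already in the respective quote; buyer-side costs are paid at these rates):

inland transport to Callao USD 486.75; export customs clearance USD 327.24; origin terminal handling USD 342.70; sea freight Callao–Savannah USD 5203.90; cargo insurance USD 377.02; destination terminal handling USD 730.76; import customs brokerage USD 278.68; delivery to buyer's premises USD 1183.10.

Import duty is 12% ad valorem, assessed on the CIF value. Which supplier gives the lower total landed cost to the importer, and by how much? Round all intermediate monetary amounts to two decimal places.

Supplier A (CIF):
The CIF price already equals the CIF value: 99151.76
Import duty = 99151.76 × 12% = 11898.21
Buyer bears (A): 730.76 + 278.68 + 1183.10 = 2192.54
Landed cost (A) = invoice 99151.76 + 2192.54 + duty 11898.21 = 113242.51
Supplier B (FCA):
CIF value = FCA price + origin terminal + freight + insurance = 87248.94 + 342.70 + 5203.90 + 377.02 = 93172.56
Import duty = 93172.56 × 12% = 11180.71
Buyer bears (B): 342.70 + 5203.90 + 377.02 + 730.76 + 278.68 + 1183.10 = 8116.16
Landed cost (B) = invoice 87248.94 + 8116.16 + duty 11180.71 = 106545.81
Difference = |113242.51 − 106545.81| = 6696.70

Supplier B is cheaper by USD 6696.70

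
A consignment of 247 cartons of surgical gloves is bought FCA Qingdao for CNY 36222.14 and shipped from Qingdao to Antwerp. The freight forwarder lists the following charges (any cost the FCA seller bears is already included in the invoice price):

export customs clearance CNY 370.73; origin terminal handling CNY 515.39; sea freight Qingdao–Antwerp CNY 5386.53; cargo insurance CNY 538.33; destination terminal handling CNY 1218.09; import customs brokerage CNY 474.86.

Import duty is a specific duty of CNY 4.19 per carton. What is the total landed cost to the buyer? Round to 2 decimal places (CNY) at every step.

Total landed cost: CNY 45390.27

FCA: the seller delivers export-cleared goods to the carrier; the buyer bears costs from that point.
Already in the invoice (seller's account under FCA): export clearance — exclude.
CIF value = FCA price + origin terminal + freight + insurance = 36222.14 + 515.39 + 5386.53 + 538.33 = 42662.39
Import duty = 247 × 4.19 = 1034.93
Buyer bears: origin terminal 515.39 + freight 5386.53 + insurance 538.33 + destination terminal 1218.09 + brokerage 474.86 + duty 1034.93 = 9168.13
Landed cost = invoice 36222.14 + 9168.13 = 45390.27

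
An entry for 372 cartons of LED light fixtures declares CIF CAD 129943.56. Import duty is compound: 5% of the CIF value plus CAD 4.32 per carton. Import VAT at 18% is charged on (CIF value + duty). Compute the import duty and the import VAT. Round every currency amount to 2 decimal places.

Import duty: CAD 8104.22; import VAT: CAD 24848.60

Ad valorem component: 129943.56 × 5% = 6497.18
Specific component: 372 × 4.32 = 1607.04
Import duty = 6497.18 + 1607.04 = 8104.22
VAT base = CIF + duty = 129943.56 + 8104.22 = 138047.78
Import VAT = 138047.78 × 18% = 24848.60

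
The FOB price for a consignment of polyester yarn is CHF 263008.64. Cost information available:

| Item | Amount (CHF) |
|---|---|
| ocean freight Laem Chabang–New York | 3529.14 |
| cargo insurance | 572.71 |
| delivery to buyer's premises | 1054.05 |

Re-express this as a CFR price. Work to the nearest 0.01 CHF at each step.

Not relevant to the conversion: delivery, insurance — on the buyer under both terms; not part of either seller's price.
From FOB to CFR, the seller additionally bears: freight.
CFR price = 263008.64 + 3529.14 = 266537.78

CFR price: CHF 266537.78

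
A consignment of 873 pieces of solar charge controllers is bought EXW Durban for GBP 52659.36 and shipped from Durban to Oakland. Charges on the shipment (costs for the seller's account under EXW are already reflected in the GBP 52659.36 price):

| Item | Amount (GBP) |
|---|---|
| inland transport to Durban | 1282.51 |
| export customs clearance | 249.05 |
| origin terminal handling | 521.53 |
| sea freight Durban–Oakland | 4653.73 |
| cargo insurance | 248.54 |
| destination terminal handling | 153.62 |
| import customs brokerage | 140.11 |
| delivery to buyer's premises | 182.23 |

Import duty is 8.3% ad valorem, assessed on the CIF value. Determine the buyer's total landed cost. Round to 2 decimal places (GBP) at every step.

EXW: the seller makes goods available at their premises; the buyer bears all onward costs.
CIF value = EXW price + inland to port + export clearance + origin terminal + freight + insurance = 52659.36 + 1282.51 + 249.05 + 521.53 + 4653.73 + 248.54 = 59614.72
Import duty = 59614.72 × 8.3% = 4948.02
Buyer bears: inland to port 1282.51 + export clearance 249.05 + origin terminal 521.53 + freight 4653.73 + insurance 248.54 + destination terminal 153.62 + brokerage 140.11 + delivery 182.23 + duty 4948.02 = 12379.34
Landed cost = invoice 52659.36 + 12379.34 = 65038.70

Total landed cost: GBP 65038.70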